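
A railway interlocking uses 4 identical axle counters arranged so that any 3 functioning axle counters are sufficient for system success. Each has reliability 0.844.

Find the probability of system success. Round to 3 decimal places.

0.883

R = Σ_{i=3}^{4} C(4,i) p^i (1−p)^{4−i} with p = 0.844
C(4,3)·0.844^3·0.156^1 = 0.37516
C(4,4)·0.844^4·0.156^0 = 0.50742
Sum = 0.883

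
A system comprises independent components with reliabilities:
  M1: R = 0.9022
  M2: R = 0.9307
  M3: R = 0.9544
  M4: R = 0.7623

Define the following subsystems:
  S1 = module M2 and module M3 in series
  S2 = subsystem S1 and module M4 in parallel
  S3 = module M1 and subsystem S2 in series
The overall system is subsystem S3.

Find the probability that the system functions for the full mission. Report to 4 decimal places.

Series (M2 and M3): 0.930700 × 0.954400 = 0.888260
Parallel ([0.888260] and M4): 1 − (1 − 0.888260)(1 − 0.762300) = 0.973439
Series (M1 and [0.973439]): 0.902200 × 0.973439 = 0.8782

0.8782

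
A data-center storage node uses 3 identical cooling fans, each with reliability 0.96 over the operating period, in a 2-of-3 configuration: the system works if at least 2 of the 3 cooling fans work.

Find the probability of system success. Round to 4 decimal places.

R = Σ_{i=2}^{3} C(3,i) p^i (1−p)^{3−i} with p = 0.96
C(3,2)·0.96^2·0.04^1 = 0.110592
C(3,3)·0.96^3·0.04^0 = 0.884736
Sum = 0.9953

0.9953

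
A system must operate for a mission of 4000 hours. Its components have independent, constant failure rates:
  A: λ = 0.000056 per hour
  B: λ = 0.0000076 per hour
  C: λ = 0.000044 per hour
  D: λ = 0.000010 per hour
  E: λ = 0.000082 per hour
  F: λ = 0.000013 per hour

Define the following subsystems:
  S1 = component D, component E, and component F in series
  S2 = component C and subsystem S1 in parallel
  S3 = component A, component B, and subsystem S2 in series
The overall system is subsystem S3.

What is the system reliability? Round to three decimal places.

R(A) = exp(−0.000056 × 4000) = 0.79932
R(B) = exp(−0.0000076 × 4000) = 0.97006
R(C) = exp(−0.000044 × 4000) = 0.83862
R(D) = exp(−0.000010 × 4000) = 0.96079
R(E) = exp(−0.000082 × 4000) = 0.72036
R(F) = exp(−0.000013 × 4000) = 0.94933
Series (D, E, and F): 0.96079 × 0.72036 × 0.94933 = 0.65705
Parallel (C and [0.65705]): 1 − (1 − 0.83862)(1 − 0.65705) = 0.94465
Series (A, B, and [0.94465]): 0.79932 × 0.97006 × 0.94465 = 0.732

0.732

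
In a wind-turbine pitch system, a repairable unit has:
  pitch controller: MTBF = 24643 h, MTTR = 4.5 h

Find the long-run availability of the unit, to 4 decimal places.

0.9998

A(pitch controller) = MTBF/(MTBF+MTTR) = 24643/(24643+4.5) = 0.9998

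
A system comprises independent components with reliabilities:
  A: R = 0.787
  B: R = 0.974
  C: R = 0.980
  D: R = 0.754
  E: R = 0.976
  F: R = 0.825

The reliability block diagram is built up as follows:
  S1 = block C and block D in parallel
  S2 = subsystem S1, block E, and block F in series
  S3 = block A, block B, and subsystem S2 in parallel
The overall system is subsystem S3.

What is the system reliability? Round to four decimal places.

0.9989

Parallel (C and D): 1 − (1 − 0.980000)(1 − 0.754000) = 0.995080
Series ([0.995080], E, and F): 0.995080 × 0.976000 × 0.825000 = 0.801238
Parallel (A, B, and [0.801238]): 1 − (1 − 0.787000)(1 − 0.974000)(1 − 0.801238) = 0.9989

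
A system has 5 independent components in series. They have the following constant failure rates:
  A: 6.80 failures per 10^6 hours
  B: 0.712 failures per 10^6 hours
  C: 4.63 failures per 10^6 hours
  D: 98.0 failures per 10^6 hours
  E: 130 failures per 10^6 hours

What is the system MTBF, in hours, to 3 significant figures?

4160

Series of exponential components: λ_sys = Σ λ_i
λ_sys = 0.00000680 + 0.000000712 + 0.00000463 + 0.0000980 + 0.000130 = 2.4014e-04 /h
MTBF = 1 / λ_sys = 4160 h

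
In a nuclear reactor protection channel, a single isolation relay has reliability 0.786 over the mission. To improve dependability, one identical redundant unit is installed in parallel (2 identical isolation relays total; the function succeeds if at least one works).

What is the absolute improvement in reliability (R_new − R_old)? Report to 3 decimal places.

0.168

R_before = 0.786
R_after = 1 − (1 − 0.786)^2 = 0.954
ΔR = 0.954 − 0.786 = 0.168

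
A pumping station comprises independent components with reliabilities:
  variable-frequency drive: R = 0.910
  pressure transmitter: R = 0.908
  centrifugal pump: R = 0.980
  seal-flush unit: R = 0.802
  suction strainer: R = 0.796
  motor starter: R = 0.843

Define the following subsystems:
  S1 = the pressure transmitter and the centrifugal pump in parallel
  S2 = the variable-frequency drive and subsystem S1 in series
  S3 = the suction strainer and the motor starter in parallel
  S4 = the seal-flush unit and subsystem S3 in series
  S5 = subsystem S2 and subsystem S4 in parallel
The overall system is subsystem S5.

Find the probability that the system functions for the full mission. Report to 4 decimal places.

Parallel (pressure transmitter and centrifugal pump): 1 − (1 − 0.908000)(1 − 0.980000) = 0.998160
Series (variable-frequency drive and [0.998160]): 0.910000 × 0.998160 = 0.908326
Parallel (suction strainer and motor starter): 1 − (1 − 0.796000)(1 − 0.843000) = 0.967972
Series (seal-flush unit and [0.967972]): 0.802000 × 0.967972 = 0.776314
Parallel ([0.908326] and [0.776314]): 1 − (1 − 0.908326)(1 − 0.776314) = 0.9795

0.9795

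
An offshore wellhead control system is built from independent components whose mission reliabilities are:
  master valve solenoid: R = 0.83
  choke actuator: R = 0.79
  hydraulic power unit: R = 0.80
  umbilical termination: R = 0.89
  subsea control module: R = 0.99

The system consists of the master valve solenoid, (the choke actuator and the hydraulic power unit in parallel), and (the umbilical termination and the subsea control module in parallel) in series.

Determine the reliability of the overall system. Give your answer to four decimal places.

0.7943

Parallel (choke actuator and hydraulic power unit): 1 − (1 − 0.790000)(1 − 0.800000) = 0.958000
Parallel (umbilical termination and subsea control module): 1 − (1 − 0.890000)(1 − 0.990000) = 0.998900
Series (master valve solenoid, [0.958000], and [0.998900]): 0.830000 × 0.958000 × 0.998900 = 0.7943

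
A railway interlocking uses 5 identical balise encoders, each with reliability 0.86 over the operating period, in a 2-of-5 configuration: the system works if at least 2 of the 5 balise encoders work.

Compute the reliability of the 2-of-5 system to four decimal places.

0.9983

R = Σ_{i=2}^{5} C(5,i) p^i (1−p)^{5−i} with p = 0.86
C(5,2)·0.86^2·0.14^3 = 0.020295
C(5,3)·0.86^3·0.14^2 = 0.124667
C(5,4)·0.86^4·0.14^1 = 0.382906
C(5,5)·0.86^5·0.14^0 = 0.470427
Sum = 0.9983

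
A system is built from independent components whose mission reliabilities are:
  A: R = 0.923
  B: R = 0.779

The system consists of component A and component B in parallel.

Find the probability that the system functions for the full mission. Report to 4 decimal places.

0.9830

Parallel (A and B): 1 − (1 − 0.923000)(1 − 0.779000) = 0.9830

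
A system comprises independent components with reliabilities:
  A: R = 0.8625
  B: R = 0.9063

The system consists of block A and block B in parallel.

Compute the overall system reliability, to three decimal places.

0.987

Parallel (A and B): 1 − (1 − 0.86250)(1 − 0.90630) = 0.987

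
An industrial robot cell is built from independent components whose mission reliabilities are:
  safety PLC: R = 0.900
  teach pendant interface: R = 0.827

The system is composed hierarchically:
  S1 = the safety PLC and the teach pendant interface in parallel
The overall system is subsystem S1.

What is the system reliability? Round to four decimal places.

0.9827

Parallel (safety PLC and teach pendant interface): 1 − (1 − 0.900000)(1 − 0.827000) = 0.9827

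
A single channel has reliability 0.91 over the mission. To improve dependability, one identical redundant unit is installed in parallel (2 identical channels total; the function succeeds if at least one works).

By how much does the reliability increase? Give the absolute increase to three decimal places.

0.082

R_before = 0.91
R_after = 1 − (1 − 0.91)^2 = 0.992
ΔR = 0.992 − 0.91 = 0.082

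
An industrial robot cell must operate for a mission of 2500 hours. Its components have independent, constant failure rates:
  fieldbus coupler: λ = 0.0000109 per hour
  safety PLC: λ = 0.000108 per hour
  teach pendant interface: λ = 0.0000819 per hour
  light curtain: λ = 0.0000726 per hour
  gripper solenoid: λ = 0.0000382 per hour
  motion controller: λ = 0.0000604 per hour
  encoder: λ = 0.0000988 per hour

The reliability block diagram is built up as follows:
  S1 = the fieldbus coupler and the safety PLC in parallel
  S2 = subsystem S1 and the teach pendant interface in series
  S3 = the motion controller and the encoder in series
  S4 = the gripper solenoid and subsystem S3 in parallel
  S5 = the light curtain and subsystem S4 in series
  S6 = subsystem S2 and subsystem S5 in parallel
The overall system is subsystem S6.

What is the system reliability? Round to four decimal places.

0.9637

R(fieldbus coupler) = exp(−0.0000109 × 2500) = 0.973118
R(safety PLC) = exp(−0.000108 × 2500) = 0.763379
R(teach pendant interface) = exp(−0.0000819 × 2500) = 0.814851
R(light curtain) = exp(−0.0000726 × 2500) = 0.834018
R(gripper solenoid) = exp(−0.0000382 × 2500) = 0.908918
R(motion controller) = exp(−0.0000604 × 2500) = 0.859848
R(encoder) = exp(−0.0000988 × 2500) = 0.781141
Parallel (fieldbus coupler and safety PLC): 1 − (1 − 0.973118)(1 − 0.763379) = 0.993639
Series ([0.993639] and teach pendant interface): 0.993639 × 0.814851 = 0.809668
Series (motion controller and encoder): 0.859848 × 0.781141 = 0.671663
Parallel (gripper solenoid and [0.671663]): 1 − (1 − 0.908918)(1 − 0.671663) = 0.970094
Series (light curtain and [0.970094]): 0.834018 × 0.970094 = 0.809076
Parallel ([0.809668] and [0.809076]): 1 − (1 − 0.809668)(1 − 0.809076) = 0.9637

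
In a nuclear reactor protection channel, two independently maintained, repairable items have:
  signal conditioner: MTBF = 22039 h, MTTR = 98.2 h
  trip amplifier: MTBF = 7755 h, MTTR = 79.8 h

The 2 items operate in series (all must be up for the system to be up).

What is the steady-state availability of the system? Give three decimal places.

0.985

A(signal conditioner) = MTBF/(MTBF+MTTR) = 22039/(22039+98.2) = 0.995564
A(trip amplifier) = MTBF/(MTBF+MTTR) = 7755/(7755+79.8) = 0.989815
Series availability: 0.995564 × 0.989815 = 0.985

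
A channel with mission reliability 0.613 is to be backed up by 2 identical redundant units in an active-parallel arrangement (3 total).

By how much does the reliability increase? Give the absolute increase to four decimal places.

R_before = 0.613
R_after = 1 − (1 − 0.613)^3 = 0.9420
ΔR = 0.9420 − 0.613 = 0.3290

0.3290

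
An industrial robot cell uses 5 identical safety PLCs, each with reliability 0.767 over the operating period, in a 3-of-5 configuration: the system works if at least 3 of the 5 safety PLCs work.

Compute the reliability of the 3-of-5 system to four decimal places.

R = Σ_{i=3}^{5} C(5,i) p^i (1−p)^{5−i} with p = 0.767
C(5,3)·0.767^3·0.233^2 = 0.244962
C(5,4)·0.767^4·0.233^1 = 0.403188
C(5,5)·0.767^5·0.233^0 = 0.265446
Sum = 0.9136

0.9136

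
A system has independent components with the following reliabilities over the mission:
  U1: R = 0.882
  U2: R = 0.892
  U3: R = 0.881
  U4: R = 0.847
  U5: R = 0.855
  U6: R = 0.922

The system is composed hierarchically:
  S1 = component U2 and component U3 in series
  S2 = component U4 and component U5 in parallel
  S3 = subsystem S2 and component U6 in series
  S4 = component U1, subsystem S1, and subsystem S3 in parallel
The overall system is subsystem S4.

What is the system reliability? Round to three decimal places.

0.998

Series (U2 and U3): 0.89200 × 0.88100 = 0.78585
Parallel (U4 and U5): 1 − (1 − 0.84700)(1 − 0.85500) = 0.97782
Series ([0.97782] and U6): 0.97782 × 0.92200 = 0.90155
Parallel (U1, [0.78585], and [0.90155]): 1 − (1 − 0.88200)(1 − 0.78585)(1 − 0.90155) = 0.998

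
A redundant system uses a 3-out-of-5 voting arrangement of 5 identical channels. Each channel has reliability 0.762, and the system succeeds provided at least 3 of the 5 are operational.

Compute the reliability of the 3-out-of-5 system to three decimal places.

0.909

R = Σ_{i=3}^{5} C(5,i) p^i (1−p)^{5−i} with p = 0.762
C(5,3)·0.762^3·0.238^2 = 0.25062
C(5,4)·0.762^4·0.238^1 = 0.40121
C(5,5)·0.762^5·0.238^0 = 0.25691
Sum = 0.909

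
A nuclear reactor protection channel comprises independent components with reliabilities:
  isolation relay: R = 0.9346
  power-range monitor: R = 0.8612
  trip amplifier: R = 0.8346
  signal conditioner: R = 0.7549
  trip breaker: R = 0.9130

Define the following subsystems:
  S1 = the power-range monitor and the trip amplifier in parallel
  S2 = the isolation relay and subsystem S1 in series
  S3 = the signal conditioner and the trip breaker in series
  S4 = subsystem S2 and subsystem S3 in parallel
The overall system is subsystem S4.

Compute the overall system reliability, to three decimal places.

Parallel (power-range monitor and trip amplifier): 1 − (1 − 0.86120)(1 − 0.83460) = 0.97704
Series (isolation relay and [0.97704]): 0.93460 × 0.97704 = 0.91314
Series (signal conditioner and trip breaker): 0.75490 × 0.91300 = 0.68922
Parallel ([0.91314] and [0.68922]): 1 − (1 − 0.91314)(1 − 0.68922) = 0.973

0.973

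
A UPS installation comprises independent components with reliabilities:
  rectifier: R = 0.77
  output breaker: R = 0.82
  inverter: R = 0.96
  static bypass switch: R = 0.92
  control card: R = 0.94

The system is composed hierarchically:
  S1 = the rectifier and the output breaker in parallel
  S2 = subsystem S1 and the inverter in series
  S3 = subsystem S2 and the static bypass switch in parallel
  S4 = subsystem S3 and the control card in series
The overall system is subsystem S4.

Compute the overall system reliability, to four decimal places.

Parallel (rectifier and output breaker): 1 − (1 − 0.770000)(1 − 0.820000) = 0.958600
Series ([0.958600] and inverter): 0.958600 × 0.960000 = 0.920256
Parallel ([0.920256] and static bypass switch): 1 − (1 − 0.920256)(1 − 0.920000) = 0.993620
Series ([0.993620] and control card): 0.993620 × 0.940000 = 0.9340

0.9340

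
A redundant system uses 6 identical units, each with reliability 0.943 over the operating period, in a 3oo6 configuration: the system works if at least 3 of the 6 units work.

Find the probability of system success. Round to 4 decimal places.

R = Σ_{i=3}^{6} C(6,i) p^i (1−p)^{6−i} with p = 0.943
C(6,3)·0.943^3·0.057^3 = 0.003106
C(6,4)·0.943^4·0.057^2 = 0.038538
C(6,5)·0.943^5·0.057^1 = 0.255026
C(6,6)·0.943^6·0.057^0 = 0.703186
Sum = 0.9999

0.9999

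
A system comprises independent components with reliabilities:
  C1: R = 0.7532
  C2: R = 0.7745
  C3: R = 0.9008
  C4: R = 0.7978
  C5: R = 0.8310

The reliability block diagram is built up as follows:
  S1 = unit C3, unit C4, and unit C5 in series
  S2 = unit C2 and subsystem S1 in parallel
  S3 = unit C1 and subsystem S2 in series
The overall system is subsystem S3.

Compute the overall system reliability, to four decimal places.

Series (C3, C4, and C5): 0.900800 × 0.797800 × 0.831000 = 0.597205
Parallel (C2 and [0.597205]): 1 − (1 − 0.774500)(1 − 0.597205) = 0.909170
Series (C1 and [0.909170]): 0.753200 × 0.909170 = 0.6848

0.6848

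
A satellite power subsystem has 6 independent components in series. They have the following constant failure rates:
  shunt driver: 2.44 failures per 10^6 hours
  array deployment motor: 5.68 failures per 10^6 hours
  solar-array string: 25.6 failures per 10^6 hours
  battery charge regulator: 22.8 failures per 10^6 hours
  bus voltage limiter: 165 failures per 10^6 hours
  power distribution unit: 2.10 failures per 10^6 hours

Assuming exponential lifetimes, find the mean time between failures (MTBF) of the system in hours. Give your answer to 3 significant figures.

4470

Series of exponential components: λ_sys = Σ λ_i
λ_sys = 0.00000244 + 0.00000568 + 0.0000256 + 0.0000228 + 0.000165 + 0.00000210 = 2.2362e-04 /h
MTBF = 1 / λ_sys = 4470 h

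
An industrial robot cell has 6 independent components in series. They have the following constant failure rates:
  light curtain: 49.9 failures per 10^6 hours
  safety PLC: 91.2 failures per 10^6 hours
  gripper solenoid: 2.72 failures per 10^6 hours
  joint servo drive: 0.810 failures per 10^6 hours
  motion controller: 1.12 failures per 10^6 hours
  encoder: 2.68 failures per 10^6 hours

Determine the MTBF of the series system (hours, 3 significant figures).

Series of exponential components: λ_sys = Σ λ_i
λ_sys = 0.0000499 + 0.0000912 + 0.00000272 + 0.000000810 + 0.00000112 + 0.00000268 = 1.4843e-04 /h
MTBF = 1 / λ_sys = 6740 h

6740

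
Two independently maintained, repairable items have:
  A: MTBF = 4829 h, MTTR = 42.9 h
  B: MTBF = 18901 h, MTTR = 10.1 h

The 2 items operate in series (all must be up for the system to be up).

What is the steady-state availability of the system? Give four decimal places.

0.9907

A(A) = MTBF/(MTBF+MTTR) = 4829/(4829+42.9) = 0.991194
A(B) = MTBF/(MTBF+MTTR) = 18901/(18901+10.1) = 0.999466
Series availability: 0.991194 × 0.999466 = 0.9907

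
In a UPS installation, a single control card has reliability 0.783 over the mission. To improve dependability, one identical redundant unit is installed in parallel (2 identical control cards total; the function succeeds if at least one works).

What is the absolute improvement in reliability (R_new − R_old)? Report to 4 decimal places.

0.1699

R_before = 0.783
R_after = 1 − (1 − 0.783)^2 = 0.9529
ΔR = 0.9529 − 0.783 = 0.1699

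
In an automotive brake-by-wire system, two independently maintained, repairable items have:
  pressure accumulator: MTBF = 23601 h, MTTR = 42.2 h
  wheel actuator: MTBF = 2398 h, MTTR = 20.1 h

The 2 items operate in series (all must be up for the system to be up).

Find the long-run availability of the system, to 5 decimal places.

0.98992

A(pressure accumulator) = MTBF/(MTBF+MTTR) = 23601/(23601+42.2) = 0.998215
A(wheel actuator) = MTBF/(MTBF+MTTR) = 2398/(2398+20.1) = 0.991688
Series availability: 0.998215 × 0.991688 = 0.98992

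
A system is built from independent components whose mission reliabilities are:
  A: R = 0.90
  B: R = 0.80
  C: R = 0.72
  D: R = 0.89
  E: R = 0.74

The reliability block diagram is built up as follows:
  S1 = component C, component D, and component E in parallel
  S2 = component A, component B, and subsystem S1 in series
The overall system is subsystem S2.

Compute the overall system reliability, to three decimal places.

0.714

Parallel (C, D, and E): 1 − (1 − 0.72000)(1 − 0.89000)(1 − 0.74000) = 0.99199
Series (A, B, and [0.99199]): 0.90000 × 0.80000 × 0.99199 = 0.714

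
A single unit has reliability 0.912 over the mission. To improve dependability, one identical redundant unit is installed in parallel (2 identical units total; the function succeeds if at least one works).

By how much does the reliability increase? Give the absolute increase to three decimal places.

R_before = 0.912
R_after = 1 − (1 − 0.912)^2 = 0.992
ΔR = 0.992 − 0.912 = 0.080

0.080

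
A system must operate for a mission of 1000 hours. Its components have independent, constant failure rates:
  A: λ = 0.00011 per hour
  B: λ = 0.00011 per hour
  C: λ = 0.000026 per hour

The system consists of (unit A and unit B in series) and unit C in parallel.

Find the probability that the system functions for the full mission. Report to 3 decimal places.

R(A) = exp(−0.00011 × 1000) = 0.89583
R(B) = exp(−0.00011 × 1000) = 0.89583
R(C) = exp(−0.000026 × 1000) = 0.97434
Series (A and B): 0.89583 × 0.89583 = 0.80251
Parallel ([0.80251] and C): 1 − (1 − 0.80251)(1 − 0.97434) = 0.995

0.995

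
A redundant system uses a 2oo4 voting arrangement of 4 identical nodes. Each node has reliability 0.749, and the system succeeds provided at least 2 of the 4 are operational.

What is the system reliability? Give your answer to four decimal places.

R = Σ_{i=2}^{4} C(4,i) p^i (1−p)^{4−i} with p = 0.749
C(4,2)·0.749^2·0.251^2 = 0.212062
C(4,3)·0.749^3·0.251^1 = 0.421871
C(4,4)·0.749^4·0.251^0 = 0.314722
Sum = 0.9487

0.9487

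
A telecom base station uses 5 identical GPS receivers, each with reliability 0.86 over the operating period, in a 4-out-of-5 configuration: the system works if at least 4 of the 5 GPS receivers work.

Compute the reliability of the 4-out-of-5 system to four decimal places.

0.8533

R = Σ_{i=4}^{5} C(5,i) p^i (1−p)^{5−i} with p = 0.86
C(5,4)·0.86^4·0.14^1 = 0.382906
C(5,5)·0.86^5·0.14^0 = 0.470427
Sum = 0.8533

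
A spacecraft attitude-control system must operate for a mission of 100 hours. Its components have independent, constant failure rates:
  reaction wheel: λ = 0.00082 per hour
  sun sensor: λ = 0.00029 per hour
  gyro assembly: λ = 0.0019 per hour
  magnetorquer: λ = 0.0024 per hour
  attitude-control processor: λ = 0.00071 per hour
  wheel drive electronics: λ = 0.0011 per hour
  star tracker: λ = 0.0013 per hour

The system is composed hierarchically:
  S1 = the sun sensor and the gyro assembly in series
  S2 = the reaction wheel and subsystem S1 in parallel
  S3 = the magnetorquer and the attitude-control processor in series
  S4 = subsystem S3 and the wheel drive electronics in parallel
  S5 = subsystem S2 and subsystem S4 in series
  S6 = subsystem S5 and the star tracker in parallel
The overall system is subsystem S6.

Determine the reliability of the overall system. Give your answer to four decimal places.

0.9948

R(reaction wheel) = exp(−0.00082 × 100) = 0.921272
R(sun sensor) = exp(−0.00029 × 100) = 0.971416
R(gyro assembly) = exp(−0.0019 × 100) = 0.826959
R(magnetorquer) = exp(−0.0024 × 100) = 0.786628
R(attitude-control processor) = exp(−0.00071 × 100) = 0.931462
R(wheel drive electronics) = exp(−0.0011 × 100) = 0.895834
R(star tracker) = exp(−0.0013 × 100) = 0.878095
Series (sun sensor and gyro assembly): 0.971416 × 0.826959 = 0.803321
Parallel (reaction wheel and [0.803321]): 1 − (1 − 0.921272)(1 − 0.803321) = 0.984516
Series (magnetorquer and attitude-control processor): 0.786628 × 0.931462 = 0.732714
Parallel ([0.732714] and wheel drive electronics): 1 − (1 − 0.732714)(1 − 0.895834) = 0.972158
Series ([0.984516] and [0.972158]): 0.984516 × 0.972158 = 0.957105
Parallel ([0.957105] and star tracker): 1 − (1 − 0.957105)(1 − 0.878095) = 0.9948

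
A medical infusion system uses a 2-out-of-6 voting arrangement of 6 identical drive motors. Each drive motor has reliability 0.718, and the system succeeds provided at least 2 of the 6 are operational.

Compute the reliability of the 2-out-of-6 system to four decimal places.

0.9918

R = Σ_{i=2}^{6} C(6,i) p^i (1−p)^{6−i} with p = 0.718
C(6,2)·0.718^2·0.282^4 = 0.048903
C(6,3)·0.718^3·0.282^3 = 0.166016
C(6,4)·0.718^4·0.282^2 = 0.317020
C(6,5)·0.718^5·0.282^1 = 0.322866
C(6,6)·0.718^6·0.282^0 = 0.137008
Sum = 0.9918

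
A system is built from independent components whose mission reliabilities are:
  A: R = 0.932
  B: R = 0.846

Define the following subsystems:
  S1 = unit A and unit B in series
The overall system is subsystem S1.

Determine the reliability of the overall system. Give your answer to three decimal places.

Series (A and B): 0.93200 × 0.84600 = 0.788

0.788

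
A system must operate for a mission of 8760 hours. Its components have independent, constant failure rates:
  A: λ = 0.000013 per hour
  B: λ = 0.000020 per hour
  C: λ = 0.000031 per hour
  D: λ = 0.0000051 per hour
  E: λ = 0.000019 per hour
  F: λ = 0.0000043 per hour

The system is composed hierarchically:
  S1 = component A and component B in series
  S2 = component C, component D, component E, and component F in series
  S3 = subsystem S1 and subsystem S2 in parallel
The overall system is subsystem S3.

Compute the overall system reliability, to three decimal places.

0.898

R(A) = exp(−0.000013 × 8760) = 0.89237
R(B) = exp(−0.000020 × 8760) = 0.83929
R(C) = exp(−0.000031 × 8760) = 0.76219
R(D) = exp(−0.0000051 × 8760) = 0.95631
R(E) = exp(−0.000019 × 8760) = 0.84667
R(F) = exp(−0.0000043 × 8760) = 0.96303
Series (A and B): 0.89237 × 0.83929 = 0.74896
Series (C, D, E, and F): 0.76219 × 0.95631 × 0.84667 × 0.96303 = 0.59431
Parallel ([0.74896] and [0.59431]): 1 − (1 − 0.74896)(1 − 0.59431) = 0.898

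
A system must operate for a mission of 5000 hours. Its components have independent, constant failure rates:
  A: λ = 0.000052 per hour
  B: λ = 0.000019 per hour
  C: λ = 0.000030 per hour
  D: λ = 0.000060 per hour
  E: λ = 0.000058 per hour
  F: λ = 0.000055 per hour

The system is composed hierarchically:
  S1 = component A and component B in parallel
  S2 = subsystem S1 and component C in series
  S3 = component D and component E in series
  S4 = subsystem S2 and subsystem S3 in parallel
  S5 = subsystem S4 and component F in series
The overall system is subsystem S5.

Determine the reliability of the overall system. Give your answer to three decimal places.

0.706

R(A) = exp(−0.000052 × 5000) = 0.77105
R(B) = exp(−0.000019 × 5000) = 0.90937
R(C) = exp(−0.000030 × 5000) = 0.86071
R(D) = exp(−0.000060 × 5000) = 0.74082
R(E) = exp(−0.000058 × 5000) = 0.74826
R(F) = exp(−0.000055 × 5000) = 0.75957
Parallel (A and B): 1 − (1 − 0.77105)(1 − 0.90937) = 0.97925
Series ([0.97925] and C): 0.97925 × 0.86071 = 0.84285
Series (D and E): 0.74082 × 0.74826 = 0.55433
Parallel ([0.84285] and [0.55433]): 1 − (1 − 0.84285)(1 − 0.55433) = 0.92996
Series ([0.92996] and F): 0.92996 × 0.75957 = 0.706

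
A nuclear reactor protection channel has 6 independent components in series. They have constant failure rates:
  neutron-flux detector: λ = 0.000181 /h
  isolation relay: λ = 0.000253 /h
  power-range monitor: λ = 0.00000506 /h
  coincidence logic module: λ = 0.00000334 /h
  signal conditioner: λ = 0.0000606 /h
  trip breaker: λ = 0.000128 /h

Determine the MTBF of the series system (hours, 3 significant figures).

Series of exponential components: λ_sys = Σ λ_i
λ_sys = 0.000181 + 0.000253 + 0.00000506 + 0.00000334 + 0.0000606 + 0.000128 = 6.3100e-04 /h
MTBF = 1 / λ_sys = 1580 h

1580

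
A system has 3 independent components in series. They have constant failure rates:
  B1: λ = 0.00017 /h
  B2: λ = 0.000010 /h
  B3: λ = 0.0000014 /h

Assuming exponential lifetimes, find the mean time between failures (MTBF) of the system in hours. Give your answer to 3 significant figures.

Series of exponential components: λ_sys = Σ λ_i
λ_sys = 0.00017 + 0.000010 + 0.0000014 = 1.8140e-04 /h
MTBF = 1 / λ_sys = 5510 h

5510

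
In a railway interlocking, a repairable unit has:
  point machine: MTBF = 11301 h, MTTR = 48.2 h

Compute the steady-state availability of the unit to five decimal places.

0.99575

A(point machine) = MTBF/(MTBF+MTTR) = 11301/(11301+48.2) = 0.99575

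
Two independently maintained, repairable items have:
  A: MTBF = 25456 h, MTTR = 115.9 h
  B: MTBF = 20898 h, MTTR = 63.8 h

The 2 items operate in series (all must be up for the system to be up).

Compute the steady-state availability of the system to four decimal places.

0.9924

A(A) = MTBF/(MTBF+MTTR) = 25456/(25456+115.9) = 0.995468
A(B) = MTBF/(MTBF+MTTR) = 20898/(20898+63.8) = 0.996956
Series availability: 0.995468 × 0.996956 = 0.9924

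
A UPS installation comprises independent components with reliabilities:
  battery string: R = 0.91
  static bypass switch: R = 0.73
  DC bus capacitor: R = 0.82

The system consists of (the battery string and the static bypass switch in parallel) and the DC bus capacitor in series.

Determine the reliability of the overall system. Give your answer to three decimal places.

0.800

Parallel (battery string and static bypass switch): 1 − (1 − 0.91000)(1 − 0.73000) = 0.97570
Series ([0.97570] and DC bus capacitor): 0.97570 × 0.82000 = 0.800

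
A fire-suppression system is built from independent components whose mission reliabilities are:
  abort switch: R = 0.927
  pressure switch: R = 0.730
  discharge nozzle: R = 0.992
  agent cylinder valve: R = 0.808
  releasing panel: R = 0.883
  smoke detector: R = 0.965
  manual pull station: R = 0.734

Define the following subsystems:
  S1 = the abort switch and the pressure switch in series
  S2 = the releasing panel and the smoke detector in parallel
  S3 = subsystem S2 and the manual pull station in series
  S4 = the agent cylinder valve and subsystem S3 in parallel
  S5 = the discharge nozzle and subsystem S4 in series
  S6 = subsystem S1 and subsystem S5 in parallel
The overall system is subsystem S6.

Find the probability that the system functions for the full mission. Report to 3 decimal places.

0.981

Series (abort switch and pressure switch): 0.92700 × 0.73000 = 0.67671
Parallel (releasing panel and smoke detector): 1 − (1 − 0.88300)(1 − 0.96500) = 0.99591
Series ([0.99591] and manual pull station): 0.99591 × 0.73400 = 0.73100
Parallel (agent cylinder valve and [0.73100]): 1 − (1 − 0.80800)(1 − 0.73100) = 0.94835
Series (discharge nozzle and [0.94835]): 0.99200 × 0.94835 = 0.94076
Parallel ([0.67671] and [0.94076]): 1 − (1 − 0.67671)(1 − 0.94076) = 0.981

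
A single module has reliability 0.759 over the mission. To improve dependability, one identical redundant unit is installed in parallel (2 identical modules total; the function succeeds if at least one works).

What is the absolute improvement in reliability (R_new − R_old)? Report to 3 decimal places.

0.183

R_before = 0.759
R_after = 1 − (1 − 0.759)^2 = 0.942
ΔR = 0.942 − 0.759 = 0.183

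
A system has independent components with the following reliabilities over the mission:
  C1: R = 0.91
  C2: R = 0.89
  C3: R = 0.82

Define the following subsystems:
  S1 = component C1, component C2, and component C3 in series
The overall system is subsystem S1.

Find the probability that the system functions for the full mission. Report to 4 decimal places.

Series (C1, C2, and C3): 0.910000 × 0.890000 × 0.820000 = 0.6641

0.6641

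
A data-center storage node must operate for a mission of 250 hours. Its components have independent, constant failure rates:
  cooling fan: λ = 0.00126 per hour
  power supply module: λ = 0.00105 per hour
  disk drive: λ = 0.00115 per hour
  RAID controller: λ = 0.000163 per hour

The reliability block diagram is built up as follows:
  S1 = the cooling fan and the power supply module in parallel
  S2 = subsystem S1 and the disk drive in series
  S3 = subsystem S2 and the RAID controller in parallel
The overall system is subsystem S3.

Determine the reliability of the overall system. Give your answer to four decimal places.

0.9882

R(cooling fan) = exp(−0.00126 × 250) = 0.729789
R(power supply module) = exp(−0.00105 × 250) = 0.769126
R(disk drive) = exp(−0.00115 × 250) = 0.750137
R(RAID controller) = exp(−0.000163 × 250) = 0.960069
Parallel (cooling fan and power supply module): 1 − (1 − 0.729789)(1 − 0.769126) = 0.937615
Series ([0.937615] and disk drive): 0.937615 × 0.750137 = 0.703340
Parallel ([0.703340] and RAID controller): 1 − (1 − 0.703340)(1 − 0.960069) = 0.9882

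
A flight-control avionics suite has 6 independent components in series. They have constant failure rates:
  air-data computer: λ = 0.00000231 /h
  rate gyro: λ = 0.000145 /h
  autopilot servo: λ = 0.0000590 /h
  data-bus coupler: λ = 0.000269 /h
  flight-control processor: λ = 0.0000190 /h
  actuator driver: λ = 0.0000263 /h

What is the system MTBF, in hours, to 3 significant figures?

Series of exponential components: λ_sys = Σ λ_i
λ_sys = 0.00000231 + 0.000145 + 0.0000590 + 0.000269 + 0.0000190 + 0.0000263 = 5.2061e-04 /h
MTBF = 1 / λ_sys = 1920 h

1920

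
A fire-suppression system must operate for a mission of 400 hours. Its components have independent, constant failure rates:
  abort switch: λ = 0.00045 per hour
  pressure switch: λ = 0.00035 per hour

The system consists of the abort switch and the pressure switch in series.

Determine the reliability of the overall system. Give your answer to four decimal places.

0.7261

R(abort switch) = exp(−0.00045 × 400) = 0.835270
R(pressure switch) = exp(−0.00035 × 400) = 0.869358
Series (abort switch and pressure switch): 0.835270 × 0.869358 = 0.7261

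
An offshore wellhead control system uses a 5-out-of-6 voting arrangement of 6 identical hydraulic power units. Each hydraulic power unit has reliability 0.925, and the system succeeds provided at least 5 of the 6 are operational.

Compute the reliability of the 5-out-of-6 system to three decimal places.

R = Σ_{i=5}^{6} C(6,i) p^i (1−p)^{6−i} with p = 0.925
C(6,5)·0.925^5·0.075^1 = 0.30473
C(6,6)·0.925^6·0.075^0 = 0.62640
Sum = 0.931

0.931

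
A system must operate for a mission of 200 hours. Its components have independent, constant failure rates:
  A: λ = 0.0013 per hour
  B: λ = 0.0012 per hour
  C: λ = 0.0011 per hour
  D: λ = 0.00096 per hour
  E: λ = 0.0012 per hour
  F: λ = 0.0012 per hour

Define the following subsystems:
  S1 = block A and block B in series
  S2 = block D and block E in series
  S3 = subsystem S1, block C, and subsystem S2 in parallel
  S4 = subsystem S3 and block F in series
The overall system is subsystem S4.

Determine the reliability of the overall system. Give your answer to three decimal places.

R(A) = exp(−0.0013 × 200) = 0.77105
R(B) = exp(−0.0012 × 200) = 0.78663
R(C) = exp(−0.0011 × 200) = 0.80252
R(D) = exp(−0.00096 × 200) = 0.82531
R(E) = exp(−0.0012 × 200) = 0.78663
R(F) = exp(−0.0012 × 200) = 0.78663
Series (A and B): 0.77105 × 0.78663 = 0.60653
Series (D and E): 0.82531 × 0.78663 = 0.64921
Parallel ([0.60653], C, and [0.64921]): 1 − (1 − 0.60653)(1 − 0.80252)(1 − 0.64921) = 0.97274
Series ([0.97274] and F): 0.97274 × 0.78663 = 0.765

0.765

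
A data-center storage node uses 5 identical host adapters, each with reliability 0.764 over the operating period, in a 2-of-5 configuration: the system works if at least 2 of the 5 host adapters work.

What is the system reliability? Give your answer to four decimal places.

R = Σ_{i=2}^{5} C(5,i) p^i (1−p)^{5−i} with p = 0.764
C(5,2)·0.764^2·0.236^3 = 0.076722
C(5,3)·0.764^3·0.236^2 = 0.248373
C(5,4)·0.764^4·0.236^1 = 0.402027
C(5,5)·0.764^5·0.236^0 = 0.260296
Sum = 0.9874

0.9874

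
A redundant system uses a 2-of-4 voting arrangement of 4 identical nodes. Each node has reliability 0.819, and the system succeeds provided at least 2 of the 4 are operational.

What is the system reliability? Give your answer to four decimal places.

R = Σ_{i=2}^{4} C(4,i) p^i (1−p)^{4−i} with p = 0.819
C(4,2)·0.819^2·0.181^2 = 0.131849
C(4,3)·0.819^3·0.181^1 = 0.397732
C(4,4)·0.819^4·0.181^0 = 0.449920
Sum = 0.9795

0.9795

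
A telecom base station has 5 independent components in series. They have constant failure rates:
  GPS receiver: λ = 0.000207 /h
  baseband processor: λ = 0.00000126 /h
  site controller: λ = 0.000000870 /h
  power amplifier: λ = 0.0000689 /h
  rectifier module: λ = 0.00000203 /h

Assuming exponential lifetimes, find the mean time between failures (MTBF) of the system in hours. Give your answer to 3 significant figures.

3570

Series of exponential components: λ_sys = Σ λ_i
λ_sys = 0.000207 + 0.00000126 + 0.000000870 + 0.0000689 + 0.00000203 = 2.8006e-04 /h
MTBF = 1 / λ_sys = 3570 h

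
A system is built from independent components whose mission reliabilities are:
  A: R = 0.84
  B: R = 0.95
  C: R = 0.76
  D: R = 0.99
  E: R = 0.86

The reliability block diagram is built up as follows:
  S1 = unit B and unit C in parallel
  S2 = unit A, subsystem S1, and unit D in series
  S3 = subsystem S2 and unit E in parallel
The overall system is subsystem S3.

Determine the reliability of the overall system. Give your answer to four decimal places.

0.9750

Parallel (B and C): 1 − (1 − 0.950000)(1 − 0.760000) = 0.988000
Series (A, [0.988000], and D): 0.840000 × 0.988000 × 0.990000 = 0.821621
Parallel ([0.821621] and E): 1 − (1 − 0.821621)(1 − 0.860000) = 0.9750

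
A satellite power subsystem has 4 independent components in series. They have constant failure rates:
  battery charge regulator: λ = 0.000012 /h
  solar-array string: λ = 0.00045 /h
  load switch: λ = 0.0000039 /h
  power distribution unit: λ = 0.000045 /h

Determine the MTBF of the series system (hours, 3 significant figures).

Series of exponential components: λ_sys = Σ λ_i
λ_sys = 0.000012 + 0.00045 + 0.0000039 + 0.000045 = 5.1090e-04 /h
MTBF = 1 / λ_sys = 1960 h

1960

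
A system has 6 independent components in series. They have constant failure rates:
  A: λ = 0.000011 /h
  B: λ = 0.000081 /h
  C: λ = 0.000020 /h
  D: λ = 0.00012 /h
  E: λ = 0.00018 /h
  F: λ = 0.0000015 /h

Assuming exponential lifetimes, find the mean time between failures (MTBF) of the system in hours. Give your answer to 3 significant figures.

2420

Series of exponential components: λ_sys = Σ λ_i
λ_sys = 0.000011 + 0.000081 + 0.000020 + 0.00012 + 0.00018 + 0.0000015 = 4.1350e-04 /h
MTBF = 1 / λ_sys = 2420 h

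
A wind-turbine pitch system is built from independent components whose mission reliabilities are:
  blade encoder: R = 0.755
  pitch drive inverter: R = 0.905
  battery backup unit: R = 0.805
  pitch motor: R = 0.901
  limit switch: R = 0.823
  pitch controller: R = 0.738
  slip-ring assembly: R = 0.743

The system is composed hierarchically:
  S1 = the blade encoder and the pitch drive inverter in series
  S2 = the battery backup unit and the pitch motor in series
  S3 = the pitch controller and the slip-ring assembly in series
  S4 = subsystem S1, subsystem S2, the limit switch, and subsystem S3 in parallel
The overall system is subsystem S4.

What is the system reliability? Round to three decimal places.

0.993

Series (blade encoder and pitch drive inverter): 0.75500 × 0.90500 = 0.68328
Series (battery backup unit and pitch motor): 0.80500 × 0.90100 = 0.72531
Series (pitch controller and slip-ring assembly): 0.73800 × 0.74300 = 0.54833
Parallel ([0.68328], [0.72531], limit switch, and [0.54833]): 1 − (1 − 0.68328)(1 − 0.72531)(1 − 0.82300)(1 − 0.54833) = 0.993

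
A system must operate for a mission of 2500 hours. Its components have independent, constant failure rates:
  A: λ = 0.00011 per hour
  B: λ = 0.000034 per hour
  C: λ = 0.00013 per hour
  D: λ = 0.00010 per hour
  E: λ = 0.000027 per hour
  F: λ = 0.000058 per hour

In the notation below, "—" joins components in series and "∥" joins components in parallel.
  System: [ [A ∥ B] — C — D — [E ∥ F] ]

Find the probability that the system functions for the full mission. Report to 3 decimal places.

R(A) = exp(−0.00011 × 2500) = 0.75957
R(B) = exp(−0.000034 × 2500) = 0.91851
R(C) = exp(−0.00013 × 2500) = 0.72253
R(D) = exp(−0.00010 × 2500) = 0.77880
R(E) = exp(−0.000027 × 2500) = 0.93473
R(F) = exp(−0.000058 × 2500) = 0.86502
Parallel (A and B): 1 − (1 − 0.75957)(1 − 0.91851) = 0.98041
Parallel (E and F): 1 − (1 − 0.93473)(1 − 0.86502) = 0.99119
Series ([0.98041], C, D, and [0.99119]): 0.98041 × 0.72253 × 0.77880 × 0.99119 = 0.547

0.547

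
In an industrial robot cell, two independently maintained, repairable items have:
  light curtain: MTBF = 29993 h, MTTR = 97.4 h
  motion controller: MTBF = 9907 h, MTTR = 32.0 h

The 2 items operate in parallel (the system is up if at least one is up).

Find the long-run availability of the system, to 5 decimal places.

A(light curtain) = MTBF/(MTBF+MTTR) = 29993/(29993+97.4) = 0.996763
A(motion controller) = MTBF/(MTBF+MTTR) = 9907/(9907+32.0) = 0.996780
Parallel availability: 1 − (1 − 0.996763)(1 − 0.996780) = 0.99999

0.99999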